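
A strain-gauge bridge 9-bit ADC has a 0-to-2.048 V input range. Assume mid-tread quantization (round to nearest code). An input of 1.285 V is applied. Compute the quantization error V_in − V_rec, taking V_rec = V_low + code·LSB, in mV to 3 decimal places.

LSB = 2.048/2^9 = 4.000 mV.
Scaled input = 321.2500 LSBs, so code = 321.
Code 321 maps back to 0 + 321×0.004 V = 1.284 V.
V_in − V_rec = 0.001 V = 1.000 mV.

1.000 mV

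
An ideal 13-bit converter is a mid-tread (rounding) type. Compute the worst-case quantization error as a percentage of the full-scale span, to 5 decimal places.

Rounding → worst-case error = ½ LSB = V_FS/2^14, so 100/16384 = 0.00610352 % of full scale.

0.00610 %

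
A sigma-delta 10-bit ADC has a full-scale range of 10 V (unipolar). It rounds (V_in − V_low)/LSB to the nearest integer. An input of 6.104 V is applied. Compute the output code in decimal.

LSB = 10 V / 1024 = 9.766 mV.
(6.104 − 0) / 0.00976562 = 625.050 LSBs.
Round → code 625.

code 625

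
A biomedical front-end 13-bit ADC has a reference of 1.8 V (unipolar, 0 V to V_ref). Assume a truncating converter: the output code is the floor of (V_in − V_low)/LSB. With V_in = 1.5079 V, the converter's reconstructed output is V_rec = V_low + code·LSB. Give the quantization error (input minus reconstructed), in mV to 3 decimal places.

0.136 mV

One LSB is 1.8 V / 8192 = 219.73 µV.
Scaled input = 6862.6204 LSBs, so code = 6862.
Code 6862 maps back to 0 + 6862×0.000219727 V = 1.5077637 V.
V_in − V_rec = 0.000136328 V = 0.136 mV.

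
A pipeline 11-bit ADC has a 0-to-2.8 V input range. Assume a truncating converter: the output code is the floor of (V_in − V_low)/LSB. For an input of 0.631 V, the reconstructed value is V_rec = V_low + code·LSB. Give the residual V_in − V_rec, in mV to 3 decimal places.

One LSB is 2.8 V / 2048 = 1.367 mV.
Scaled input = 461.5314 LSBs, so code = 461.
V_rec = 0 + 461·0.00136719 = 0.63027344 V.
V_in − V_rec = 0.000726562 V = 0.727 mV.

0.727 mV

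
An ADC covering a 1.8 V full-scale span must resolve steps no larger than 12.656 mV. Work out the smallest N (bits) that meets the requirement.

Number of steps required ≥ 1.8 V / 12.656 mV = 142.23.
Need 2^N ≥ 142.23; 2^7 = 128, 2^8 = 256.
Minimum N = 8.

8 bits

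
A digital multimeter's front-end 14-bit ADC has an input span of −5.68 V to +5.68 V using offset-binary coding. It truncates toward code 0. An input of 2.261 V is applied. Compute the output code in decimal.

With 16384 levels over 11.36 V, one step is 0.693 mV.
Input sits at 11452.935 steps above V_low.
⌊·⌋(11452.935) = 11452.

code 11452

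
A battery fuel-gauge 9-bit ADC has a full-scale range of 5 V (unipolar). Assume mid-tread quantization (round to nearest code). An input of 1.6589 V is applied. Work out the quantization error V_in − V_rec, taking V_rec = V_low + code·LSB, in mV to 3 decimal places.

LSB = 5/2^9 = 9.766 mV.
(1.6589 − 0)/0.00976562 = 169.8714; round gives code 170.
Code 170 maps back to 0 + 170×0.00976562 V = 1.6601562 V.
Error = 1.6589 − 1.6601562 = -0.00125625 V = -1.256 mV.

-1.256 mV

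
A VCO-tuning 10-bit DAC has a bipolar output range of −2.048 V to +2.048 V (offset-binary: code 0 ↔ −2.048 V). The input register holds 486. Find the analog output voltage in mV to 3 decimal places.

-104.000 mV

LSB = 4.096 V / 2^10 = 4.000 mV.
V_out = (−2.048) + 486 × 0.004 V = -0.104 V.
= -104.000 mV.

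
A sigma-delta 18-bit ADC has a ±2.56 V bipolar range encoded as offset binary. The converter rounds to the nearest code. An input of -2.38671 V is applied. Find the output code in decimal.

code 8872

Full-scale span = 5.12 V; LSB = 5.12/2^18 = 19.53 µV.
(-2.38671 − (−2.56)) / 1.95313e-05 = 8872.448 LSBs.
round(8872.448) = 8872.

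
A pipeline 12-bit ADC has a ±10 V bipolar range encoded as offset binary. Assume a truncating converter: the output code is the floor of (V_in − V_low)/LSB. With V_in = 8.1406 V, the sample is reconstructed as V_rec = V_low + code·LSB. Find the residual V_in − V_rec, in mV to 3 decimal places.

One LSB is 20 V / 4096 = 4.883 mV.
(8.1406 − (−10))/0.00488281 = 3715.1949; ⌊·⌋ gives code 3715.
V_rec = (−10) + 3715·0.00488281 = 8.1396484 V.
V_in − V_rec = 0.000951563 V = 0.952 mV.

0.952 mV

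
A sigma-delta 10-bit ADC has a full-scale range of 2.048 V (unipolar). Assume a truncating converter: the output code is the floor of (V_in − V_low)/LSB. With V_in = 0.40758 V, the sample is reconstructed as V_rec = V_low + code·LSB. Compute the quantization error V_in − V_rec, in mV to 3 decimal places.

Step size: 2.048 V ÷ 2^10 = 2.000 mV.
(V_in − V_low)/LSB = (0.40758 − 0)/0.002 = 203.7900 → code 203 (floor).
V_rec = 0 + 203·0.002 = 0.406 V.
Error = 0.40758 − 0.406 = 0.00158 V = 1.580 mV.

1.580 mV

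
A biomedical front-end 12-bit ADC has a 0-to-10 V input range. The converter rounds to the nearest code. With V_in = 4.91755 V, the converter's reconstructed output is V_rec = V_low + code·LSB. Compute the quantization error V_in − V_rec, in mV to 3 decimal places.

0.558 mV

Step size: 10 V ÷ 2^12 = 2.441 mV.
(V_in − V_low)/LSB = (4.91755 − 0)/0.00244141 = 2014.2285 → code 2014 (round).
V_rec = 0 + 2014·0.00244141 = 4.9169922 V.
Difference: 0.000557813 V → 0.558 mV.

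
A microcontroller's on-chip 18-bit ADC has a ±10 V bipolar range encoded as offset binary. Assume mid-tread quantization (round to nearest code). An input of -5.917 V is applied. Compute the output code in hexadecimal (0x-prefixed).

code 0xD10D (decimal 53517)

Full-scale span = 20 V; LSB = 20/2^18 = 76.29 µV.
(V_in − V_low)/LSB = (-5.917 − (−10)) / 7.62939e-05 = 53516.698.
Round → code 53517.
In hexadecimal (0x-prefixed): 0xD10D.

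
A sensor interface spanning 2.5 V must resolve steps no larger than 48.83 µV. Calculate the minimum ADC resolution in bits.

Number of steps required ≥ 2.5 V / 48.83 µV = 51198.03.
Need 2^N ≥ 51198.03; 2^15 = 32768, 2^16 = 65536.
Minimum N = 16.

16 bits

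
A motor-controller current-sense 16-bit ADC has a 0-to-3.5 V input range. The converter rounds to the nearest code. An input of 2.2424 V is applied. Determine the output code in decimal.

code 41988

LSB = 3.5 V / 65536 = 53.41 µV.
(2.2424 − 0) / 5.34058e-05 = 41987.979 LSBs.
So the output code is 41988.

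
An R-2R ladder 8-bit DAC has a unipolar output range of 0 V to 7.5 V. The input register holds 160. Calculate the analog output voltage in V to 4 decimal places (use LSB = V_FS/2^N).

LSB = 7.5 V / 2^8 = 29.297 mV.
V_out = 0 + 160 × 0.0292969 V = 4.6875 V.

4.6875 V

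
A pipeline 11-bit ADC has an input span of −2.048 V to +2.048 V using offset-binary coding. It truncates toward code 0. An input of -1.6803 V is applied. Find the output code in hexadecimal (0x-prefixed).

code 0xB7 (decimal 183)

LSB = 4.096 V / 2048 = 2.000 mV.
(-1.6803 − (−2.048)) / 0.002 = 183.850 LSBs.
⌊·⌋(183.850) = 183.
In hexadecimal (0x-prefixed): 0xB7.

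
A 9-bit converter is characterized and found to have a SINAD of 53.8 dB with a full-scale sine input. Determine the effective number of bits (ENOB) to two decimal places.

8.64 bits

ENOB = (SINAD − 1.76) / 6.02 = (53.8 − 1.76)/6.02 = 8.645.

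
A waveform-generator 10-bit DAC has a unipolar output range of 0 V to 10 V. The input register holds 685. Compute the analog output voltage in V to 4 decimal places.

LSB = 10 V / 2^10 = 9.766 mV.
V_out = 0 + 685 × 0.00976562 V = 6.68945 V.

6.6895 V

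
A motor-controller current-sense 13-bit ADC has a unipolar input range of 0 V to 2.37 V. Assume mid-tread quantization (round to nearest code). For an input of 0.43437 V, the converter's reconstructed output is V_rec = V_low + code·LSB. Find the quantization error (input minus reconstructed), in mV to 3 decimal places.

0.121 mV

One LSB is 2.37 V / 8192 = 289.31 µV.
Scaled input = 1501.4173 LSBs, so code = 1501.
V_rec = 0 + 1501·0.000289307 = 0.43424927 V.
Error = 0.43437 − 0.43424927 = 0.000120732 V = 0.121 mV.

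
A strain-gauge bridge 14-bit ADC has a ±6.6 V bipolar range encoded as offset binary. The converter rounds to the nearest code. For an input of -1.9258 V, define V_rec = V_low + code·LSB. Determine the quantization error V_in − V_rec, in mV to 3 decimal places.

-0.263 mV

Step size: 13.2 V ÷ 2^14 = 0.806 mV.
(-1.9258 − (−6.6))/0.000805664 = 5801.6737; round gives code 5802.
V_rec = (−6.6) + 5802·0.000805664 = -1.9255371 V.
V_in − V_rec = -0.000262891 V = -0.263 mV.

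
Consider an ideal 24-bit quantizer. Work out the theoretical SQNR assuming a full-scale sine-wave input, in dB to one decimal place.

SNR ≈ 6.02·N + 1.76 dB = 6.02·24 + 1.76 = 146.24 dB.

146.2 dB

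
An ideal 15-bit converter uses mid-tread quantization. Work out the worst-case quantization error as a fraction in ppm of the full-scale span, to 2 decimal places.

15.26 ppm

Rounding → worst-case error = ½ LSB = V_FS/2^16, so 1e+06/65536 = 15.2588 ppm of full scale.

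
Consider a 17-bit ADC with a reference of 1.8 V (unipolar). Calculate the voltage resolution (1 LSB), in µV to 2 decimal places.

Full-scale span = 1.8 V.
LSB = 1.8 / 2^17 = 1.8 / 131072 = 1.37329e-05 V = 13.73 µV.

13.73 µV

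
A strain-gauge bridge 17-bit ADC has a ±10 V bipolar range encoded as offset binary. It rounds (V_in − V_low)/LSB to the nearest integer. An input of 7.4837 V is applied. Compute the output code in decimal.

LSB = 20 V / 131072 = 152.59 µV.
Input sits at 114581.176 steps above V_low.
round(114581.176) = 114581.

code 114581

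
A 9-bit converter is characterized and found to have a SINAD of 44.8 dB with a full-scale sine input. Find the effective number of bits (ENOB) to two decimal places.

7.15 bits

ENOB = (SINAD − 1.76) / 6.02 = (44.8 − 1.76)/6.02 = 7.150.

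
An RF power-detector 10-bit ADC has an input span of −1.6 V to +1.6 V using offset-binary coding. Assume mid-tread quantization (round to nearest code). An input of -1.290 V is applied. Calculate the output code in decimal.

Full-scale span = 3.2 V; LSB = 3.2/2^10 = 3.125 mV.
(V_in − V_low)/LSB = (-1.290 − (−1.6)) / 0.003125 = 99.200.
round(99.200) = 99.

code 99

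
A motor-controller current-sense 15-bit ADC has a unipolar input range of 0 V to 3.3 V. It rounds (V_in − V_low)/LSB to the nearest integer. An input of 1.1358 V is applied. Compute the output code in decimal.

With 32768 levels over 3.3 V, one step is 100.71 µV.
Input sits at 11278.150 steps above V_low.
So the output code is 11278.

code 11278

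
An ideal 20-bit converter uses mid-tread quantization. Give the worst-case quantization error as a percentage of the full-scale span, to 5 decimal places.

Rounding → worst-case error = ½ LSB = V_FS/2^21, so 100/2097152 = 4.76837e-05 % of full scale.

0.00005 %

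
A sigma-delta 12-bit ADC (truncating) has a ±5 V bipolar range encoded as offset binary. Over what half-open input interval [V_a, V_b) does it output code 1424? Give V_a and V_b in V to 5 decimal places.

[-1.52344 V, -1.52100 V)

LSB = 10/2^12 = 2.441 mV.
V_a = V_low + 1424·LSB = -1.52344 V; V_b = V_low + 1425·LSB = -1.521 V.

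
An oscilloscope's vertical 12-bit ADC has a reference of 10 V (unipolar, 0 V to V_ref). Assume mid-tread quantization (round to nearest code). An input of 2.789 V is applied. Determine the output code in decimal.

code 1142

Full-scale span = 10 V; LSB = 10/2^12 = 2.441 mV.
(V_in − V_low)/LSB = (2.789 − 0) / 0.00244141 = 1142.374.
So the output code is 1142.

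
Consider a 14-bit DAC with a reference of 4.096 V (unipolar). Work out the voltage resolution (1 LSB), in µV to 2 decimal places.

Full-scale span = 4.096 V.
LSB = 4.096 / 2^14 = 4.096 / 16384 = 0.00025 V = 250.00 µV.

250.00 µV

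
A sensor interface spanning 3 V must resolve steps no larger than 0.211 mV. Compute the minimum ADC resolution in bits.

Number of steps required ≥ 3 V / 0.211 mV = 14218.01.
Need 2^N ≥ 14218.01; 2^13 = 8192, 2^14 = 16384.
Minimum N = 14.

14 bits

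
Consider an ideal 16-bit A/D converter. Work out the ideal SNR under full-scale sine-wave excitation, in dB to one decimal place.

98.1 dB

SNR ≈ 6.02·N + 1.76 dB = 6.02·16 + 1.76 = 98.08 dB.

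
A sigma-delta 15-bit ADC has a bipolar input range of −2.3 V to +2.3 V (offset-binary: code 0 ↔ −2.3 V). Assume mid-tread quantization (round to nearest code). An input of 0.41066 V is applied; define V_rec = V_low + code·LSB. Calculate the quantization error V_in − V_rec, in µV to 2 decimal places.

45.99 µV

LSB = 4.6/2^15 = 140.38 µV.
Scaled input = 19309.3276 LSBs, so code = 19309.
Code 19309 maps back to (−2.3) + 19309×0.000140381 V = 0.41061401 V.
Error = 0.41066 − 0.41061401 = 4.59863e-05 V = 45.99 µV.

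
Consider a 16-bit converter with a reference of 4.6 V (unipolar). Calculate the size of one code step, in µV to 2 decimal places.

Full-scale span = 4.6 V.
LSB = 4.6 / 2^16 = 4.6 / 65536 = 7.01904e-05 V = 70.19 µV.

70.19 µV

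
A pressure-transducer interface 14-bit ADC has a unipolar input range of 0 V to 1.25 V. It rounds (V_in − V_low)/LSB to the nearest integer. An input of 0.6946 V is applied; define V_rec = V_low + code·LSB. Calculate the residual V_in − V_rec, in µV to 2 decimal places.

19.92 µV

Step size: 1.25 V ÷ 2^14 = 76.29 µV.
(V_in − V_low)/LSB = (0.6946 − 0)/7.62939e-05 = 9104.2611 → code 9104 (round).
Reconstructed: 0.69458008 V.
Error = 0.6946 − 0.69458008 = 1.99219e-05 V = 19.92 µV.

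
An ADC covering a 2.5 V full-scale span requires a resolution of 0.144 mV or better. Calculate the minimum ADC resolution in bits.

15 bits

Number of steps required ≥ 2.5 V / 0.144 mV = 17361.11.
Need 2^N ≥ 17361.11; 2^14 = 16384, 2^15 = 32768.
Minimum N = 15.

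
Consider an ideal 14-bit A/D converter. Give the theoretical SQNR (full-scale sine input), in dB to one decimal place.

SNR ≈ 6.02·N + 1.76 dB = 6.02·14 + 1.76 = 86.04 dB.

86.0 dB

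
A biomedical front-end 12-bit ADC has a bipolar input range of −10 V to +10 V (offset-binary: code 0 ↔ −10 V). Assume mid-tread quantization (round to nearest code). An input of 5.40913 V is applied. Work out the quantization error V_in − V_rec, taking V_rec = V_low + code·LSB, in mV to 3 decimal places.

-1.026 mV

Step size: 20 V ÷ 2^12 = 4.883 mV.
Scaled input = 3155.7898 LSBs, so code = 3156.
Reconstructed: 5.4101562 V.
Error = 5.40913 − 5.4101562 = -0.00102625 V = -1.026 mV.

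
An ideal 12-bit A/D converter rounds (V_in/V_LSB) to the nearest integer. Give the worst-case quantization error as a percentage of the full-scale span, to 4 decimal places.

Rounding → worst-case error = ½ LSB = V_FS/2^13, so 100/8192 = 0.012207 % of full scale.

0.0122 %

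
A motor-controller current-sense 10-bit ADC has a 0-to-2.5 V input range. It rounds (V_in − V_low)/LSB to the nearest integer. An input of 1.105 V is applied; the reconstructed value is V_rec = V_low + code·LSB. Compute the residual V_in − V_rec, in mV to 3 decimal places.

-0.957 mV

Step size: 2.5 V ÷ 2^10 = 2.441 mV.
Scaled input = 452.6080 LSBs, so code = 453.
Reconstructed: 1.105957 V.
Difference: -0.000957031 V → -0.957 mV.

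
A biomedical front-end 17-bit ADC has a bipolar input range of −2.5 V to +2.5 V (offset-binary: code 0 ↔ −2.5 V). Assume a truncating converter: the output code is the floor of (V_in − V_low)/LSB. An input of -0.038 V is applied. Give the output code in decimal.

code 64539

With 131072 levels over 5 V, one step is 38.15 µV.
(V_in − V_low)/LSB = (-0.038 − (−2.5)) / 3.8147e-05 = 64539.853.
Floor → code 64539.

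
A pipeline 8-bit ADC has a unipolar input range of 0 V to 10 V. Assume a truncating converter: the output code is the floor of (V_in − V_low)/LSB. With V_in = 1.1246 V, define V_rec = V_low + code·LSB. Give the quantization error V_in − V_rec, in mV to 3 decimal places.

30.850 mV

One LSB is 10 V / 256 = 39.062 mV.
Scaled input = 28.7898 LSBs, so code = 28.
Reconstructed: 1.09375 V.
Difference: 0.03085 V → 30.850 mV.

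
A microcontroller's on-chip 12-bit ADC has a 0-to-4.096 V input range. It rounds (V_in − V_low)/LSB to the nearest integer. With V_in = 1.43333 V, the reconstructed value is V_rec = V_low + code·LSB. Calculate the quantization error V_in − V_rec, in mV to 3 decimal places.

0.330 mV

LSB = 4.096/2^12 = 1.000 mV.
Scaled input = 1433.3300 LSBs, so code = 1433.
Code 1433 maps back to 0 + 1433×0.001 V = 1.433 V.
V_in − V_rec = 0.00033 V = 0.330 mV.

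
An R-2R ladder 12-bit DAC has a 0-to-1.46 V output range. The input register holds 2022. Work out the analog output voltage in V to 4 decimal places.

0.7207 V

LSB = 1.46 V / 2^12 = 356.45 µV.
V_out = 0 + 2022 × 0.000356445 V = 0.720732 V.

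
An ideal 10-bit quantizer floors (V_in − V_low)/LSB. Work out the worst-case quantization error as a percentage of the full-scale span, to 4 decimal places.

Truncating → worst-case error = 1 LSB = V_FS/2^10, so 100/1024 = 0.0976562 % of full scale.

0.0977 %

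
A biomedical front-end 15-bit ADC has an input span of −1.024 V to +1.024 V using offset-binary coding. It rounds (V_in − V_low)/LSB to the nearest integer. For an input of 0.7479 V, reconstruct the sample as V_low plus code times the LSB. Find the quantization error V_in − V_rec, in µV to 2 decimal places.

Step size: 2.048 V ÷ 2^15 = 62.50 µV.
(0.7479 − (−1.024))/6.25e-05 = 28350.4000; round gives code 28350.
Code 28350 maps back to (−1.024) + 28350×6.25e-05 V = 0.747875 V.
V_in − V_rec = 2.5e-05 V = 25.00 µV.

25.00 µV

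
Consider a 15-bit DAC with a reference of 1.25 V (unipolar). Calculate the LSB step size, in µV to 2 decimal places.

Full-scale span = 1.25 V.
LSB = 1.25 / 2^15 = 1.25 / 32768 = 3.8147e-05 V = 38.15 µV.

38.15 µV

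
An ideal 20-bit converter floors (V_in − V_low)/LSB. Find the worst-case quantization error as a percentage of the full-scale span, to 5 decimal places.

0.00010 %

Truncating → worst-case error = 1 LSB = V_FS/2^20, so 100/1048576 = 9.53674e-05 % of full scale.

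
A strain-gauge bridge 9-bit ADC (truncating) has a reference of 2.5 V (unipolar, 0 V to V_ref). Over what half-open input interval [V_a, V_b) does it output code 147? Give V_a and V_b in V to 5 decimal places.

[0.71777 V, 0.72266 V)

LSB = 2.5/2^9 = 4.883 mV.
V_a = V_low + 147·LSB = 0.717773 V; V_b = V_low + 148·LSB = 0.722656 V.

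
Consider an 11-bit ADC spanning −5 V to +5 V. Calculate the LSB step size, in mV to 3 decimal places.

Full-scale span = 10 V.
LSB = 10 / 2^11 = 10 / 2048 = 0.00488281 V = 4.883 mV.

4.883 mV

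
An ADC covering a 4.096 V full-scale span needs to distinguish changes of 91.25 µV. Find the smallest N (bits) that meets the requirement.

Number of steps required ≥ 4.096 V / 91.25 µV = 44887.67.
Need 2^N ≥ 44887.67; 2^15 = 32768, 2^16 = 65536.
Minimum N = 16.

16 bits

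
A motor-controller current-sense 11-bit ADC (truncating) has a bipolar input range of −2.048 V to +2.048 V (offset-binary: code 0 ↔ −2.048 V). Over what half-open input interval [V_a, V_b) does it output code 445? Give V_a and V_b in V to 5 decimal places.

LSB = 4.096/2^11 = 2.000 mV.
V_a = V_low + 445·LSB = -1.158 V; V_b = V_low + 446·LSB = -1.156 V.

[-1.15800 V, -1.15600 V)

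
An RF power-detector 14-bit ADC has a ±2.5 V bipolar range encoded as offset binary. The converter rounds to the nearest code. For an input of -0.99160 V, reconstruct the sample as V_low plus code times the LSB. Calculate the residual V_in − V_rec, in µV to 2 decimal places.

-83.89 µV

One LSB is 5 V / 16384 = 305.18 µV.
(-0.99160 − (−2.5))/0.000305176 = 4942.7251; round gives code 4943.
Code 4943 maps back to (−2.5) + 4943×0.000305176 V = -0.99151611 V.
V_in − V_rec = -8.38867e-05 V = -83.89 µV.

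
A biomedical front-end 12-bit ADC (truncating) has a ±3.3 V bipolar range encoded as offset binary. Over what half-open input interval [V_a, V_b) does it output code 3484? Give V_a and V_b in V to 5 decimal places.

[2.31387 V, 2.31548 V)

LSB = 6.6/2^12 = 1.611 mV.
V_a = V_low + 3484·LSB = 2.31387 V; V_b = V_low + 3485·LSB = 2.31548 V.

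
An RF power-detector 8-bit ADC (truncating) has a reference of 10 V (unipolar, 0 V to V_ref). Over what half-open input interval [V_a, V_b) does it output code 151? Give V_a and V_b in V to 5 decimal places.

[5.89844 V, 5.93750 V)

LSB = 10/2^8 = 39.062 mV.
V_a = V_low + 151·LSB = 5.89844 V; V_b = V_low + 152·LSB = 5.9375 V.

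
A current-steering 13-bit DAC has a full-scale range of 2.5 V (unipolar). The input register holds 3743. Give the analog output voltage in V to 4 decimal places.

1.1423 V

LSB = 2.5 V / 2^13 = 305.18 µV.
V_out = 0 + 3743 × 0.000305176 V = 1.14227 V.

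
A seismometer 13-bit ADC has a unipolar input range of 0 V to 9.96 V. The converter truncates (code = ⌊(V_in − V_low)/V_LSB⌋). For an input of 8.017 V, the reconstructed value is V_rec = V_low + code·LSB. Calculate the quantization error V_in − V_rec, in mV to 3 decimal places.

One LSB is 9.96 V / 8192 = 1.216 mV.
(V_in − V_low)/LSB = (8.017 − 0)/0.00121582 = 6593.9020 → code 6593 (floor).
V_rec = 0 + 6593·0.00121582 = 8.0159033 V.
Difference: 0.00109668 V → 1.097 mV.

1.097 mV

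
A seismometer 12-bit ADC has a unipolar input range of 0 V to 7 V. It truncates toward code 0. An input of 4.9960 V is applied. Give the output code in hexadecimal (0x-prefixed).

With 4096 levels over 7 V, one step is 1.709 mV.
Input sits at 2923.374 steps above V_low.
Floor → code 2923.
In hexadecimal (0x-prefixed): 0xB6B.

code 0xB6B (decimal 2923)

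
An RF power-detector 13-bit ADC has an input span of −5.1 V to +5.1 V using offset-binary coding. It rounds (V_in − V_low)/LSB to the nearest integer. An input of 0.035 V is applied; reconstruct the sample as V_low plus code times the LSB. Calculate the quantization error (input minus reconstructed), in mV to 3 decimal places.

One LSB is 10.2 V / 8192 = 1.245 mV.
Scaled input = 4124.1098 LSBs, so code = 4124.
Reconstructed: 0.034863281 V.
Error = 0.035 − 0.034863281 = 0.000136719 V = 0.137 mV.

0.137 mV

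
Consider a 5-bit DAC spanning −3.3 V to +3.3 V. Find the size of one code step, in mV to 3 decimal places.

Full-scale span = 6.6 V.
LSB = 6.6 / 2^5 = 6.6 / 32 = 0.20625 V = 206.250 mV.

206.250 mV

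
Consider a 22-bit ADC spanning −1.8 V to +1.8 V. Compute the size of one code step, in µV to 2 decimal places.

0.86 µV

Full-scale span = 3.6 V.
LSB = 3.6 / 2^22 = 3.6 / 4194304 = 8.58307e-07 V = 0.86 µV.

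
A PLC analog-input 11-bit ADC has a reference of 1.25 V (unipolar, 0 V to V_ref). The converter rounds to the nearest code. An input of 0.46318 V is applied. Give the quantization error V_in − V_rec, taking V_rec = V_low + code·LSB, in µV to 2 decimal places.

-76.84 µV

LSB = 1.25/2^11 = 0.610 mV.
(V_in − V_low)/LSB = (0.46318 − 0)/0.000610352 = 758.8741 → code 759 (round).
V_rec = 0 + 759·0.000610352 = 0.46325684 V.
Difference: -7.68359e-05 V → -76.84 µV.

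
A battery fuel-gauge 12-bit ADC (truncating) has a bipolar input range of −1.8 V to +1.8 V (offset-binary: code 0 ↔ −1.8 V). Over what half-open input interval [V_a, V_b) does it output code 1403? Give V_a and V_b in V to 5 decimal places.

[-0.56689 V, -0.56602 V)

LSB = 3.6/2^12 = 0.879 mV.
V_a = V_low + 1403·LSB = -0.566895 V; V_b = V_low + 1404·LSB = -0.566016 V.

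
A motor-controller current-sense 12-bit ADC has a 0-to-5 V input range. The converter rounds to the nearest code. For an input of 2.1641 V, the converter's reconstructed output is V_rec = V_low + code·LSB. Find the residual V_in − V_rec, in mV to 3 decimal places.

-0.207 mV

Step size: 5 V ÷ 2^12 = 1.221 mV.
Scaled input = 1772.8307 LSBs, so code = 1773.
Reconstructed: 2.1643066 V.
Error = 2.1641 − 2.1643066 = -0.000206641 V = -0.207 mV.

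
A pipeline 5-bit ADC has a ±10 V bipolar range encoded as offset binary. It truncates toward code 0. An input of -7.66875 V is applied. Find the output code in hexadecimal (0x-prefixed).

LSB = 20 V / 32 = 0.6250 V.
(V_in − V_low)/LSB = (-7.66875 − (−10)) / 0.625 = 3.730.
Floor → code 3.
In hexadecimal (0x-prefixed): 0x3.

code 0x3 (decimal 3)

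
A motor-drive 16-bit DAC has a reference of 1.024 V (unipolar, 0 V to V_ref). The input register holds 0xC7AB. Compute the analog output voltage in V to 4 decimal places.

0.7987 V

LSB = 1.024 V / 2^16 = 15.62 µV.
Code 0xC7AB = 51115 decimal.
V_out = 0 + 51115 × 1.5625e-05 V = 0.798672 V.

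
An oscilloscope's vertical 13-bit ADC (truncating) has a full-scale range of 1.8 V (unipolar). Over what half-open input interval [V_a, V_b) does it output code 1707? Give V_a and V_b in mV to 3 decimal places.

[375.073 mV, 375.293 mV)

LSB = 1.8/2^13 = 219.73 µV.
V_a = V_low + 1707·LSB = 0.375073 V; V_b = V_low + 1708·LSB = 0.375293 V.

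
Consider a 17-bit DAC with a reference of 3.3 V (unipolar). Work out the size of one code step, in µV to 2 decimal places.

Full-scale span = 3.3 V.
LSB = 3.3 / 2^17 = 3.3 / 131072 = 2.5177e-05 V = 25.18 µV.

25.18 µV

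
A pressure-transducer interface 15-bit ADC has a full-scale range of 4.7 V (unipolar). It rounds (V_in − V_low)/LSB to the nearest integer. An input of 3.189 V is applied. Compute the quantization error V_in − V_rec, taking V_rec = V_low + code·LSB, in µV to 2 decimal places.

62.62 µV

Step size: 4.7 V ÷ 2^15 = 143.43 µV.
Scaled input = 22233.4366 LSBs, so code = 22233.
V_rec = 0 + 22233·0.000143433 = 3.1889374 V.
Error = 3.189 − 3.1889374 = 6.26221e-05 V = 62.62 µV.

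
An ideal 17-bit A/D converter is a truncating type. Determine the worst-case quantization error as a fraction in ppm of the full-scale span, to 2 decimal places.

Truncating → worst-case error = 1 LSB = V_FS/2^17, so 1e+06/131072 = 7.62939 ppm of full scale.

7.63 ppm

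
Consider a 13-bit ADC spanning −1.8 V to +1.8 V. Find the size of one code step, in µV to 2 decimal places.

Full-scale span = 3.6 V.
LSB = 3.6 / 2^13 = 3.6 / 8192 = 0.000439453 V = 439.45 µV.

439.45 µV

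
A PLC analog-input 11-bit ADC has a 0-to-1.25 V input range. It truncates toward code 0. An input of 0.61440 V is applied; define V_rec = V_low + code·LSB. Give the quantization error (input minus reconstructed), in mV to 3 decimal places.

0.386 mV

LSB = 1.25/2^11 = 0.610 mV.
(0.61440 − 0)/0.000610352 = 1006.6330; ⌊·⌋ gives code 1006.
Code 1006 maps back to 0 + 1006×0.000610352 V = 0.61401367 V.
Error = 0.61440 − 0.61401367 = 0.000386328 V = 0.386 mV.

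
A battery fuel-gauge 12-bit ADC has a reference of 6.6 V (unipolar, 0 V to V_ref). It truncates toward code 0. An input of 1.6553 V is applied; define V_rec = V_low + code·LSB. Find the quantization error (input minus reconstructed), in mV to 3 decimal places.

One LSB is 6.6 V / 4096 = 1.611 mV.
(V_in − V_low)/LSB = (1.6553 − 0)/0.00161133 = 1027.2892 → code 1027 (floor).
Code 1027 maps back to 0 + 1027×0.00161133 V = 1.654834 V.
V_in − V_rec = 0.000466016 V = 0.466 mV.

0.466 mV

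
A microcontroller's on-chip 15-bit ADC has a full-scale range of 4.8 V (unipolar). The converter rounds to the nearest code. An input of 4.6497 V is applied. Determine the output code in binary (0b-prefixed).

code 0b111101111111110 (decimal 31742)

With 32768 levels over 4.8 V, one step is 146.48 µV.
(V_in − V_low)/LSB = (4.6497 − 0) / 0.000146484 = 31741.952.
round(31741.952) = 31742.
In binary (0b-prefixed): 0b111101111111110.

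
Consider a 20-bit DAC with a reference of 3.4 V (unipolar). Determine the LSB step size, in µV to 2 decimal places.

Full-scale span = 3.4 V.
LSB = 3.4 / 2^20 = 3.4 / 1048576 = 3.24249e-06 V = 3.24 µV.

3.24 µV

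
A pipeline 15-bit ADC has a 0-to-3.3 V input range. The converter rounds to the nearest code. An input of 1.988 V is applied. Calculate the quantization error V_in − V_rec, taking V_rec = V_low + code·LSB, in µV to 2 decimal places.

23.93 µV

Step size: 3.3 V ÷ 2^15 = 100.71 µV.
(V_in − V_low)/LSB = (1.988 − 0)/0.000100708 = 19740.2376 → code 19740 (round).
Reconstructed: 1.9879761 V.
Difference: 2.39258e-05 V → 23.93 µV.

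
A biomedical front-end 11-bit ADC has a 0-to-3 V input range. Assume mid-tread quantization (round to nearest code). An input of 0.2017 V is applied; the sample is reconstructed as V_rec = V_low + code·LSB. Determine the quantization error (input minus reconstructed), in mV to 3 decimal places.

-0.448 mV

Step size: 3 V ÷ 2^11 = 1.465 mV.
Scaled input = 137.6939 LSBs, so code = 138.
V_rec = 0 + 138·0.00146484 = 0.20214844 V.
Error = 0.2017 − 0.20214844 = -0.000448437 V = -0.448 mV.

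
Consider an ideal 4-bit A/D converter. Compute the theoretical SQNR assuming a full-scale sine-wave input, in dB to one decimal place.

25.8 dB

SNR ≈ 6.02·N + 1.76 dB = 6.02·4 + 1.76 = 25.84 dB.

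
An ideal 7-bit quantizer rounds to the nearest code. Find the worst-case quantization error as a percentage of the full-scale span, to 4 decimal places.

Rounding → worst-case error = ½ LSB = V_FS/2^8, so 100/256 = 0.390625 % of full scale.

0.3906 %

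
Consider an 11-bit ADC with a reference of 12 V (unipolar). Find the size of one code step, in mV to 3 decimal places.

Full-scale span = 12 V.
LSB = 12 / 2^11 = 12 / 2048 = 0.00585938 V = 5.859 mV.

5.859 mV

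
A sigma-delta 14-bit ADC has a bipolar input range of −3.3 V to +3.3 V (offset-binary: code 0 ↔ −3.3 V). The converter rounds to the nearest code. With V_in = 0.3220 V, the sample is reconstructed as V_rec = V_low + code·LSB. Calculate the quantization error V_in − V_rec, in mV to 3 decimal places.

One LSB is 6.6 V / 16384 = 402.83 µV.
Scaled input = 8991.3406 LSBs, so code = 8991.
Code 8991 maps back to (−3.3) + 8991×0.000402832 V = 0.32186279 V.
Error = 0.3220 − 0.32186279 = 0.000137207 V = 0.137 mV.

0.137 mV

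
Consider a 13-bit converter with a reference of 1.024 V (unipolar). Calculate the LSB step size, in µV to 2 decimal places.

Full-scale span = 1.024 V.
LSB = 1.024 / 2^13 = 1.024 / 8192 = 0.000125 V = 125.00 µV.

125.00 µV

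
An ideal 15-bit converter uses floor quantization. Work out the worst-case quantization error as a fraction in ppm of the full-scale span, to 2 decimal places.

Truncating → worst-case error = 1 LSB = V_FS/2^15, so 1e+06/32768 = 30.5176 ppm of full scale.

30.52 ppm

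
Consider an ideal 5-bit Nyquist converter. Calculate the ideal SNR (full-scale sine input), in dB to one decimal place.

SNR ≈ 6.02·N + 1.76 dB = 6.02·5 + 1.76 = 31.86 dB.

31.9 dB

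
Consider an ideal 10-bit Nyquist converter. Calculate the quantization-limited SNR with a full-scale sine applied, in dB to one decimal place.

62.0 dB

SNR ≈ 6.02·N + 1.76 dB = 6.02·10 + 1.76 = 61.96 dB.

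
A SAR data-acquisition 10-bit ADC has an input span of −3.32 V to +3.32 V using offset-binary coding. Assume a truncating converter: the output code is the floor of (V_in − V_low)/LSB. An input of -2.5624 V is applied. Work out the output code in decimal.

Full-scale span = 6.64 V; LSB = 6.64/2^10 = 6.484 mV.
(-2.5624 − (−3.32)) / 0.00648437 = 116.835 LSBs.
Floor → code 116.

code 116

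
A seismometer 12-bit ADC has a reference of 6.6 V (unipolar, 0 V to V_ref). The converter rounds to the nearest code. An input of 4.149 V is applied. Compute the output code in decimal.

LSB = 6.6 V / 4096 = 1.611 mV.
Input sits at 2574.895 steps above V_low.
Round → code 2575.

code 2575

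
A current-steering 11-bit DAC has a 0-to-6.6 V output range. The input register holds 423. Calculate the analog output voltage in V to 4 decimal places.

1.3632 V

LSB = 6.6 V / 2^11 = 3.223 mV.
V_out = 0 + 423 × 0.00322266 V = 1.36318 V.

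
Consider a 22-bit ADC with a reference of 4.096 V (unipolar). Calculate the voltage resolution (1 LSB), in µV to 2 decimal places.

Full-scale span = 4.096 V.
LSB = 4.096 / 2^22 = 4.096 / 4194304 = 9.76563e-07 V = 0.98 µV.

0.98 µV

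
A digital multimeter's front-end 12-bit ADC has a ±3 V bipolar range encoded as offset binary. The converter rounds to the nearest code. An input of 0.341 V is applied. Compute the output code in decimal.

code 2281

With 4096 levels over 6 V, one step is 1.465 mV.
Input sits at 2280.789 steps above V_low.
So the output code is 2281.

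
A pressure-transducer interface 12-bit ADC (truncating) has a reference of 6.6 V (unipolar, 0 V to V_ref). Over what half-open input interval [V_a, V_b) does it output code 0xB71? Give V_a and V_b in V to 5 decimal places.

LSB = 6.6/2^12 = 1.611 mV.
Code 0xB71 = 2929 decimal.
V_a = V_low + 2929·LSB = 4.71958 V; V_b = V_low + 2930·LSB = 4.72119 V.

[4.71958 V, 4.72119 V)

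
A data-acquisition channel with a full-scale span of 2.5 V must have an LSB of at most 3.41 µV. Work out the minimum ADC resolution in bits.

Number of steps required ≥ 2.5 V / 3.41 µV = 733137.83.
Need 2^N ≥ 733137.83; 2^19 = 524288, 2^20 = 1048576.
Minimum N = 20.

20 bits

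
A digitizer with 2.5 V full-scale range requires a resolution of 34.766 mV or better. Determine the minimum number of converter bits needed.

Number of steps required ≥ 2.5 V / 34.766 mV = 71.91.
Need 2^N ≥ 71.91; 2^6 = 64, 2^7 = 128.
Minimum N = 7.

7 bits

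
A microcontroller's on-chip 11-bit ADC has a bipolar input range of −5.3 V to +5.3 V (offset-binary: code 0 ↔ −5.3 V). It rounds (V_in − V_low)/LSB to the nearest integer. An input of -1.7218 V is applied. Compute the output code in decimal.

code 691

With 2048 levels over 10.6 V, one step is 5.176 mV.
(-1.7218 − (−5.3)) / 0.00517578 = 691.335 LSBs.
round(691.335) = 691.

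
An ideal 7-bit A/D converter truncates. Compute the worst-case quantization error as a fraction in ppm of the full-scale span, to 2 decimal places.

7812.50 ppm

Truncating → worst-case error = 1 LSB = V_FS/2^7, so 1e+06/128 = 7812.5 ppm of full scale.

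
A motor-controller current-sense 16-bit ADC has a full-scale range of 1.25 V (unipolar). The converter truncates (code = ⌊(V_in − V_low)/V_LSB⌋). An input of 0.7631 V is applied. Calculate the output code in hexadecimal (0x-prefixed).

code 0x9C48 (decimal 40008)

Full-scale span = 1.25 V; LSB = 1.25/2^16 = 19.07 µV.
Input sits at 40008.417 steps above V_low.
⌊·⌋(40008.417) = 40008.
In hexadecimal (0x-prefixed): 0x9C48.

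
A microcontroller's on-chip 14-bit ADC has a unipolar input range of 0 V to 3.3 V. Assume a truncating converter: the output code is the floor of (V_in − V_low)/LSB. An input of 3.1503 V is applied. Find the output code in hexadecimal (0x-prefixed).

Full-scale span = 3.3 V; LSB = 3.3/2^14 = 201.42 µV.
(V_in − V_low)/LSB = (3.1503 − 0) / 0.000201416 = 15640.762.
Floor → code 15640.
In hexadecimal (0x-prefixed): 0x3D18.

code 0x3D18 (decimal 15640)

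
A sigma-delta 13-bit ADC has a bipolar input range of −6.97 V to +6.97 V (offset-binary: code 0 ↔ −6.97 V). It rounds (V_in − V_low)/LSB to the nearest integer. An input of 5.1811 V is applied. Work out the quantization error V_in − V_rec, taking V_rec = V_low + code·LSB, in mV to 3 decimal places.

One LSB is 13.94 V / 8192 = 1.702 mV.
Scaled input = 7140.7325 LSBs, so code = 7141.
V_rec = (−6.97) + 7141·0.00170166 = 5.1815552 V.
Difference: -0.000455176 V → -0.455 mV.

-0.455 mV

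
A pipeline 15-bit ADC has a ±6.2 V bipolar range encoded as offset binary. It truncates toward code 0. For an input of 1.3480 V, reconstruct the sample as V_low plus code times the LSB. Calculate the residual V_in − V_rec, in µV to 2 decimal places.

75.20 µV

Step size: 12.4 V ÷ 2^15 = 378.42 µV.
(V_in − V_low)/LSB = (1.3480 − (−6.2))/0.000378418 = 19946.1987 → code 19946 (floor).
V_rec = (−6.2) + 19946·0.000378418 = 1.3479248 V.
Difference: 7.51953e-05 V → 75.20 µV.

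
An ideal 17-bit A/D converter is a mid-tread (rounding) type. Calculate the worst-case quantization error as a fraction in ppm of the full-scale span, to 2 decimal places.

3.81 ppm

Rounding → worst-case error = ½ LSB = V_FS/2^18, so 1e+06/262144 = 3.8147 ppm of full scale.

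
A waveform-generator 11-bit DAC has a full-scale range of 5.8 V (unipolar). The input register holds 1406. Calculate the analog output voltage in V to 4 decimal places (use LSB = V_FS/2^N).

LSB = 5.8 V / 2^11 = 2.832 mV.
V_out = 0 + 1406 × 0.00283203 V = 3.98184 V.

3.9818 V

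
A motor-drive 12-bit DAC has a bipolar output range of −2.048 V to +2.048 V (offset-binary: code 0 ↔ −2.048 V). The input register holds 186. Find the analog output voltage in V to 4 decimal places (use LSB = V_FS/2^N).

LSB = 4.096 V / 2^12 = 1.000 mV.
V_out = (−2.048) + 186 × 0.001 V = -1.862 V.

-1.8620 V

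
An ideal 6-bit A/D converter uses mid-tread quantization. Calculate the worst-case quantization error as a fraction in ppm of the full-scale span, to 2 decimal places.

7812.50 ppm

Rounding → worst-case error = ½ LSB = V_FS/2^7, so 1e+06/128 = 7812.5 ppm of full scale.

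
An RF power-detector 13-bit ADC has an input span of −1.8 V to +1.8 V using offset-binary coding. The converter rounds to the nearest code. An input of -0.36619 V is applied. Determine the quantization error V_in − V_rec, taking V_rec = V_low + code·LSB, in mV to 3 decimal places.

-0.126 mV

LSB = 3.6/2^13 = 439.45 µV.
(-0.36619 − (−1.8))/0.000439453 = 3262.7143; round gives code 3263.
Code 3263 maps back to (−1.8) + 3263×0.000439453 V = -0.36606445 V.
Difference: -0.000125547 V → -0.126 mV.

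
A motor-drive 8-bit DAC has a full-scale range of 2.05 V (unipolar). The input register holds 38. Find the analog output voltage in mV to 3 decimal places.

LSB = 2.05 V / 2^8 = 8.008 mV.
V_out = 0 + 38 × 0.00800781 V = 0.304297 V.
= 304.297 mV.

304.297 mV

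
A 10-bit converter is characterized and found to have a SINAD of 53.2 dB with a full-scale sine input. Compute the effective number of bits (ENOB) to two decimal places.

8.54 bits

ENOB = (SINAD − 1.76) / 6.02 = (53.2 − 1.76)/6.02 = 8.545.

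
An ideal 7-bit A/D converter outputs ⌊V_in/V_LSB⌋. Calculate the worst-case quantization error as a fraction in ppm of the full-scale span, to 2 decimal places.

7812.50 ppm

Truncating → worst-case error = 1 LSB = V_FS/2^7, so 1e+06/128 = 7812.5 ppm of full scale.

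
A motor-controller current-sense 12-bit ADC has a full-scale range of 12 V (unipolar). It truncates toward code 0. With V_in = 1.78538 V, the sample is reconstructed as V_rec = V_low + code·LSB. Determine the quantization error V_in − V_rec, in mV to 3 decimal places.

1.200 mV

LSB = 12/2^12 = 2.930 mV.
(V_in − V_low)/LSB = (1.78538 − 0)/0.00292969 = 609.4097 → code 609 (floor).
V_rec = 0 + 609·0.00292969 = 1.7841797 V.
Error = 1.78538 − 1.7841797 = 0.00120031 V = 1.200 mV.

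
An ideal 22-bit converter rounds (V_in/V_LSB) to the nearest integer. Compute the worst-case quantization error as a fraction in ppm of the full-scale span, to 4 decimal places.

Rounding → worst-case error = ½ LSB = V_FS/2^23, so 1e+06/8388608 = 0.119209 ppm of full scale.

0.1192 ppm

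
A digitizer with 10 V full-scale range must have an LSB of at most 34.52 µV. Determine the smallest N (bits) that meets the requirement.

19 bits

Number of steps required ≥ 10 V / 34.52 µV = 289687.14.
Need 2^N ≥ 289687.14; 2^18 = 262144, 2^19 = 524288.
Minimum N = 19.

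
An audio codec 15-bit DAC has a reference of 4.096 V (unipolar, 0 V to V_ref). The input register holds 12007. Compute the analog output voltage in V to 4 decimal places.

1.5009 V

LSB = 4.096 V / 2^15 = 125.00 µV.
V_out = 0 + 12007 × 0.000125 V = 1.50087 V.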